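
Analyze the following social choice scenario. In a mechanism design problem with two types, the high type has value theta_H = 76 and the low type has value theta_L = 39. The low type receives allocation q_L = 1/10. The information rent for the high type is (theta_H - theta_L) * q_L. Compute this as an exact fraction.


Step 1: theta_H - theta_L = 76 - 39 = 37
Step 2: Information rent = (theta_H - theta_L) * q_L
Step 3: = 37 * 1/10
Step 4: = 37/10

37/10


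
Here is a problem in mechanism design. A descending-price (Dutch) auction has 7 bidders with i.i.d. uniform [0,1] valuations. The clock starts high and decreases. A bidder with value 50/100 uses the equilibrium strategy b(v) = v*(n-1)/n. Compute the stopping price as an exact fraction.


Step 1: Dutch auctions are strategically equivalent to first-price auctions
Step 2: The equilibrium bid is b(v) = v*(n-1)/n
Step 3: b = 1/2 * 6/7
Step 4: b = 3/7

3/7


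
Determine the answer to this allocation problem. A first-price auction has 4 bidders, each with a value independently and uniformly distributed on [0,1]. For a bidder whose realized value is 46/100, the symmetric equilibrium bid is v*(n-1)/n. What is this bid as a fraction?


Step 1: The symmetric BNE bidding function is b(v) = v * (n-1) / n
Step 2: Substitute v = 23/50 and n = 4
Step 3: b = 23/50 * 3/4
Step 4: b = 69/200

69/200


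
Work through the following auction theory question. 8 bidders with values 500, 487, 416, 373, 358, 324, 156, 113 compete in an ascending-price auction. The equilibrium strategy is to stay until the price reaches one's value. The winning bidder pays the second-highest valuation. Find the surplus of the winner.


Step 1: Identify the highest value: 500
Step 2: Identify the second-highest value: 487
Step 3: The final price = second-highest value = 487
Step 4: Surplus = 500 - 487 = 13

13


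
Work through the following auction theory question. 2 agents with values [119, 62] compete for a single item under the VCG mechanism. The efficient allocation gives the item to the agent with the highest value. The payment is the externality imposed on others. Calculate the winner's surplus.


Step 1: The winner is the agent with the highest value: agent 0 with value 119
Step 2: Values of other agents: [62]
Step 3: VCG payment = max of others' values = 62
Step 4: Surplus = 119 - 62 = 57

57


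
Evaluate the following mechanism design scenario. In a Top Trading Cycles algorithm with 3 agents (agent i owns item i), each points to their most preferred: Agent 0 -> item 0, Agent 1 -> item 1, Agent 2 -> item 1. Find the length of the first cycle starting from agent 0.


Step 1: Trace the pointer graph from agent 0: 0 -> 0
Step 2: A cycle is detected when we revisit agent 0
Step 3: The cycle is: 0 -> 0
Step 4: Cycle length = 1

1


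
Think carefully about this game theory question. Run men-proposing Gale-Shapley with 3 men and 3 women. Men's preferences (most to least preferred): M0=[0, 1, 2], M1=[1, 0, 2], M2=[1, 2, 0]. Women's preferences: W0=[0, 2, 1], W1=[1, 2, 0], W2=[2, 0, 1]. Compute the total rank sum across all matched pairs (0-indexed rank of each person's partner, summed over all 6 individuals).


Step 1: Run Gale-Shapley (men propose, women hold best offer):
  M0 proposes to W0; she accepts
  M1 proposes to W1; she accepts
  M2 proposes to W1; rejected
  M2 proposes to W2; she accepts
Step 2: Final matching: W0-M0, W1-M1, W2-M2
Step 3: 0-indexed ranks (man's rank of his match, then woman's): 0 + 0 + 0 + 0 + 1 + 0
Step 4: Total rank sum = 1

1


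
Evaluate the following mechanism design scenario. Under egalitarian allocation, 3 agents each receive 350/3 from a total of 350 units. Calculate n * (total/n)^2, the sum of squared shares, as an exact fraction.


Step 1: Each agent's share = 350/3
Step 2: Square of each share = (350/3)^2 = 122500/9
Step 3: Sum of squares = 3 * 122500/9 = 122500/3

122500/3


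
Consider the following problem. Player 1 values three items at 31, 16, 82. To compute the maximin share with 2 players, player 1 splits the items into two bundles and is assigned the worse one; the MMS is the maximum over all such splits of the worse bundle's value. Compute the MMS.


Step 1: Item values = 31, 16, 82
Step 2: Enumerate all 2-bundle partitions and take the smaller bundle:
  Partition 1: {31} vs {16,82} -> bundles 31, 98; min = 31
  Partition 2: {16} vs {31,82} -> bundles 16, 113; min = 16
  Partition 3: {82} vs {31,16} -> bundles 82, 47; min = 47
Step 3: MMS = max(31, 16, 47) = 47

47


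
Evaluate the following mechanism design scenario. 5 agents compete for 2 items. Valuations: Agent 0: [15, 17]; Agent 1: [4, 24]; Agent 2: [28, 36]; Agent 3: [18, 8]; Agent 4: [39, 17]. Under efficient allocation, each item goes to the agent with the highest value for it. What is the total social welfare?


Step 1: For each item, find the maximum value among all agents.
Step 2: Item 0 -> Agent 4 (value 39)
Step 3: Item 1 -> Agent 2 (value 36)
Step 4: Total welfare = 39 + 36 = 75

75


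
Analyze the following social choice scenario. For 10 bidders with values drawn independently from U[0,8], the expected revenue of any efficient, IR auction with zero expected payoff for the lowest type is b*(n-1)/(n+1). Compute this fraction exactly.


Step 1: By Revenue Equivalence, expected revenue = b*(n-1)/(n+1)
Step 2: Substituting n = 10, b = 8
Step 3: Revenue = 8*(10-1)/(10+1) = 8*9/11
Step 4: Revenue = 72/11

72/11


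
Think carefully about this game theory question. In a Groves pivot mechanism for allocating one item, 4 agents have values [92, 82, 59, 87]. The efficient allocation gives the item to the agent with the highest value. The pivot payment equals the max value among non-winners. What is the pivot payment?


Step 1: The efficient winner is agent 0 with value 92
Step 2: Other agents' values: [82, 59, 87]
Step 3: Pivot payment = max(others) = 87
Step 4: The winner pays 87

87


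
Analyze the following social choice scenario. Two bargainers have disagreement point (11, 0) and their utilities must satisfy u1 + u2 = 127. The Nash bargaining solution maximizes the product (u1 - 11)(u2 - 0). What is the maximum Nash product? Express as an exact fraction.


Step 1: The Nash solution splits surplus symmetrically above the disagreement point
Step 2: u1 = (total + d1 - d2)/2 = (127 + 11 - 0)/2 = 69
Step 3: u2 = (total - d1 + d2)/2 = (127 - 11 + 0)/2 = 58
Step 4: Nash product = (69 - 11) * (58 - 0)
Step 5: = 58 * 58 = 3364

3364


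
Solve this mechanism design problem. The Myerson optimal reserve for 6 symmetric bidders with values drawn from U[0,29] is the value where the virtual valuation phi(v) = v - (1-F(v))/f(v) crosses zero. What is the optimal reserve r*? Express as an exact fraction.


Step 1: For U[0,29], F(v) = v/29 and f(v) = 1/29
Step 2: phi(v) = v - (1 - v/29)/(1/29) = v - (29 - v) = 2v - 29
Step 3: Set phi(r*) = 0: 2r* - 29 = 0
Step 4: r* = 29/2 (the number of bidders n = 6 does not enter)

29/2


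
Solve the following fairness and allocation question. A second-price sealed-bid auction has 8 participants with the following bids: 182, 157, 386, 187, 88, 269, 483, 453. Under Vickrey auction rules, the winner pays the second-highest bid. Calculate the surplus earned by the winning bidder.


Step 1: Sort bids in descending order: 483, 453, 386, 269, 187, 182, 157, 88
Step 2: The winning bid is the highest: 483
Step 3: The payment equals the second-highest bid: 453
Step 4: Surplus = winner's bid - payment = 483 - 453 = 30

30


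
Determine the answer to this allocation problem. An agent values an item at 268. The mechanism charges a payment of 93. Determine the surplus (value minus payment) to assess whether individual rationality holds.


Step 1: Surplus = value - payment = 268 - 93 = 175
Step 2: IR is satisfied (surplus >= 0)

175


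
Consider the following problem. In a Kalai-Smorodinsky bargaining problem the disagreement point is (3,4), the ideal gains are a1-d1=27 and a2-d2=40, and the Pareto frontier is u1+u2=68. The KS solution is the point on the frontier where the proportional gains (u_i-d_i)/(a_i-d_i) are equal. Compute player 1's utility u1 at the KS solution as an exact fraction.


Step 1: At the KS point, (u1-d1)/r1 = (u2-d2)/r2 = t and u1+u2 = 68
Step 2: u1 = d1 + r1*t and u2 = d2 + r2*t, so (d1 + r1*t) + (d2 + r2*t) = 68
Step 3: t = (68 - 3 - 4)/(27 + 40) = 61/67
Step 4: u1 = d1 + r1*t = 3 + 27 * 61/67 = 1848/67
Step 5: (Check: u2 = d2 + r2*t = 2708/67; u1+u2 = 1848/67 + 2708/67 = 68, on the frontier.)

1848/67


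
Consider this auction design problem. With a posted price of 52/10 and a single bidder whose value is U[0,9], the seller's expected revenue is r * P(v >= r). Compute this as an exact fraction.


Step 1: Posted price r = 26/5, value support [0,9]
Step 2: P(v >= r) = (9 - 26/5)/9 = 19/45
Step 3: Expected revenue = r * P(v >= r) = 26/5 * 19/45
Step 4: Revenue = 494/225

494/225


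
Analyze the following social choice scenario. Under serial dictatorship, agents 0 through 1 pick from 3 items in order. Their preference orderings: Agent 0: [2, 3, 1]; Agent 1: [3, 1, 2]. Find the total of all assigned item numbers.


Step 1: Agent 0 picks item 2
Step 2: Agent 1 picks item 3
Step 3: Sum = 2 + 3 = 5

5


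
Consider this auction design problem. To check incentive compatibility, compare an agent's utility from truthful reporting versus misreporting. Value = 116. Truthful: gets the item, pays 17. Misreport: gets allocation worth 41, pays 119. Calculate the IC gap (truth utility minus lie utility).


Step 1: U(truth) = value - payment = 116 - 17 = 99
Step 2: U(lie) = allocation - payment = 41 - 119 = -78
Step 3: IC gap = 99 - (-78) = 177

177


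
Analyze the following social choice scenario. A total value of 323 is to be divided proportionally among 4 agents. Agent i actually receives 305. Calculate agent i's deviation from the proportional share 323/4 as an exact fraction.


Step 1: Proportional share = 323/4
Step 2: Agent's actual allocation = 305
Step 3: Excess = 305 - 323/4 = 897/4

897/4


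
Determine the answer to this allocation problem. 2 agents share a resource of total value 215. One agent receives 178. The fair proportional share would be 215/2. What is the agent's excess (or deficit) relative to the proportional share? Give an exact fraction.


Step 1: Proportional share = 215/2
Step 2: Agent's actual allocation = 178
Step 3: Excess = 178 - 215/2 = 141/2

141/2


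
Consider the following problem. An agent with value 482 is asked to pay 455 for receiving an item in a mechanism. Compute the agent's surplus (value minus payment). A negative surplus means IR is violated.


Step 1: Surplus = value - payment = 482 - 455 = 27
Step 2: IR is satisfied (surplus >= 0)

27


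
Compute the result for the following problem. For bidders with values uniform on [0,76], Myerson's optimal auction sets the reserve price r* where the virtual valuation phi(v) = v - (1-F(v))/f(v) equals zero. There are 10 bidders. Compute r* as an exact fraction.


Step 1: For U[0,76], F(v) = v/76 and f(v) = 1/76
Step 2: phi(v) = v - (1 - v/76)/(1/76) = v - (76 - v) = 2v - 76
Step 3: Set phi(r*) = 0: 2r* - 76 = 0
Step 4: r* = 76/2 = 38 (the number of bidders n = 10 does not enter)

38


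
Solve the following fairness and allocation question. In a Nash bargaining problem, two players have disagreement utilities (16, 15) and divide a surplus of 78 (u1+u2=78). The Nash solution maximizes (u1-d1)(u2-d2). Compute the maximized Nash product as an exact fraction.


Step 1: The Nash solution splits surplus symmetrically above the disagreement point
Step 2: u1 = (total + d1 - d2)/2 = (78 + 16 - 15)/2 = 79/2
Step 3: u2 = (total - d1 + d2)/2 = (78 - 16 + 15)/2 = 77/2
Step 4: Nash product = (79/2 - 16) * (77/2 - 15)
Step 5: = 47/2 * 47/2 = 2209/4

2209/4


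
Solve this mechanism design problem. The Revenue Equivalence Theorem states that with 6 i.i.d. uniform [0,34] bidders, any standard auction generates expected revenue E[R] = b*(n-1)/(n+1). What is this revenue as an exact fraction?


Step 1: By Revenue Equivalence, expected revenue = b*(n-1)/(n+1)
Step 2: Substituting n = 6, b = 34
Step 3: Revenue = 34*(6-1)/(6+1) = 34*5/7
Step 4: Revenue = 170/7

170/7


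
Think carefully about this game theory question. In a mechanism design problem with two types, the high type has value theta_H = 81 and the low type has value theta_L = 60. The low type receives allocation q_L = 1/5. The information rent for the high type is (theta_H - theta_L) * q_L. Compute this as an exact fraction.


Step 1: theta_H - theta_L = 81 - 60 = 21
Step 2: Information rent = (theta_H - theta_L) * q_L
Step 3: = 21 * 1/5
Step 4: = 21/5

21/5


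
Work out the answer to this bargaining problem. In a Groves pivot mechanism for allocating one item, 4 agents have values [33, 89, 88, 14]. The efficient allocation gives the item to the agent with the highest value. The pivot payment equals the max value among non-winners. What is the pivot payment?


Step 1: The efficient winner is agent 1 with value 89
Step 2: Other agents' values: [33, 88, 14]
Step 3: Pivot payment = max(others) = 88
Step 4: The winner pays 88

88


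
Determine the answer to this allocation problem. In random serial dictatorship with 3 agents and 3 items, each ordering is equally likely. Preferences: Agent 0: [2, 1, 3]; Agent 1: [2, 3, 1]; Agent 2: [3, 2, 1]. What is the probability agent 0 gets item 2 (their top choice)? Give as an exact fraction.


Step 1: Agent 0 wants item 2
Step 2: There are 6 possible orderings of agents
Step 3: In 3 orderings, agent 0 gets item 2
Step 4: Probability = 3/6 = 1/2

1/2


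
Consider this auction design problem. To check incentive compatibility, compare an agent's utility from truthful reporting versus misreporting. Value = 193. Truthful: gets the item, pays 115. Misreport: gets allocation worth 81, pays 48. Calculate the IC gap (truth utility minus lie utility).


Step 1: U(truth) = value - payment = 193 - 115 = 78
Step 2: U(lie) = allocation - payment = 81 - 48 = 33
Step 3: IC gap = 78 - 33 = 45

45


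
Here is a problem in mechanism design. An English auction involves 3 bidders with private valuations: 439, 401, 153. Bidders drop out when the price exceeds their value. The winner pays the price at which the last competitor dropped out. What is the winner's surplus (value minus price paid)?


Step 1: Identify the highest value: 439
Step 2: Identify the second-highest value: 401
Step 3: The final price = second-highest value = 401
Step 4: Surplus = 439 - 401 = 38

38


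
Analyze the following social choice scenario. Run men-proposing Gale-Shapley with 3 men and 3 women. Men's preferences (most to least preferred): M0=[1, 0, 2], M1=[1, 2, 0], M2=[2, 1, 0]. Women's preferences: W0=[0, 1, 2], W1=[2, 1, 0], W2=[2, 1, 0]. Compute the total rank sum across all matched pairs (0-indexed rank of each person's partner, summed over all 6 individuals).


Step 1: Run Gale-Shapley (men propose, women hold best offer):
  M0 proposes to W1; she accepts
  M1 proposes to W1; she switches from M0
  M2 proposes to W2; she accepts
  M0 proposes to W0; she accepts
Step 2: Final matching: W0-M0, W1-M1, W2-M2
Step 3: 0-indexed ranks (man's rank of his match, then woman's): 1 + 0 + 0 + 1 + 0 + 0
Step 4: Total rank sum = 2

2


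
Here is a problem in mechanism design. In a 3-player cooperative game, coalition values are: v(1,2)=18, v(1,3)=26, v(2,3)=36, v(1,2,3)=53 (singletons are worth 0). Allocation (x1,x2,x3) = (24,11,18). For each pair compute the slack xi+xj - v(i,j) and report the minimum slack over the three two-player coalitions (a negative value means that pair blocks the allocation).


Step 1: Slack for coalition (1,2): x1+x2 - v12 = 35 - 18 = 17
Step 2: Slack for coalition (1,3): x1+x3 - v13 = 42 - 26 = 16
Step 3: Slack for coalition (2,3): x2+x3 - v23 = 29 - 36 = -7
Step 4: Minimum slack = min(17, 16, -7) = -7, attained by (2,3); coalition (2,3) can block (slack < 0), so the allocation is not in the core

-7


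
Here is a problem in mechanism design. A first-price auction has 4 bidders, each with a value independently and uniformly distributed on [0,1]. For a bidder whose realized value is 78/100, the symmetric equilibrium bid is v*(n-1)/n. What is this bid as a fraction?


Step 1: The symmetric BNE bidding function is b(v) = v * (n-1) / n
Step 2: Substitute v = 39/50 and n = 4
Step 3: b = 39/50 * 3/4
Step 4: b = 117/200

117/200


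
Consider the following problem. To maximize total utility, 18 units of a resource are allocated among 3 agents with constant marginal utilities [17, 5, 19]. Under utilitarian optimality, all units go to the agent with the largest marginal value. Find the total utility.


Step 1: The marginal utilities are [17, 5, 19]
Step 2: The highest marginal utility is 19
Step 3: All 18 units go to that agent
Step 4: Total utility = 19 * 18 = 342

342


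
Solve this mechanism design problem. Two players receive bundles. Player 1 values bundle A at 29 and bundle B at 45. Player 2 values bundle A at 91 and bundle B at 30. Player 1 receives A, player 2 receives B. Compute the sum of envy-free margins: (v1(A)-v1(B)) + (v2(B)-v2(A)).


Step 1: Player 1's margin = v1(A) - v1(B) = 29 - 45 = -16
Step 2: Player 2's margin = v2(B) - v2(A) = 30 - 91 = -61
Step 3: Total margin = -16 + -61 = -77

-77


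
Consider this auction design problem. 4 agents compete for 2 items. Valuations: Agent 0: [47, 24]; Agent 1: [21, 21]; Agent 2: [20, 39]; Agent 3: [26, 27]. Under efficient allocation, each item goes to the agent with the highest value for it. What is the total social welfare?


Step 1: For each item, find the maximum value among all agents.
Step 2: Item 0 -> Agent 0 (value 47)
Step 3: Item 1 -> Agent 2 (value 39)
Step 4: Total welfare = 47 + 39 = 86

86


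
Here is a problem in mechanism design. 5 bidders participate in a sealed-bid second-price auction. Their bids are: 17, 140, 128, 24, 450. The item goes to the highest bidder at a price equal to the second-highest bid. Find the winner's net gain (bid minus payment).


Step 1: Sort bids in descending order: 450, 140, 128, 24, 17
Step 2: The winning bid is the highest: 450
Step 3: The payment equals the second-highest bid: 140
Step 4: Surplus = winner's bid - payment = 450 - 140 = 310

310


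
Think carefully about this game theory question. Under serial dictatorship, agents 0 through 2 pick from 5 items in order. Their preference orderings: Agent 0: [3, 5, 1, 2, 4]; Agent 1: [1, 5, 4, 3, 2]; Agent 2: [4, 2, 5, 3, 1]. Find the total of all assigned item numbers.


Step 1: Agent 0 picks item 3
Step 2: Agent 1 picks item 1
Step 3: Agent 2 picks item 4
Step 4: Sum = 3 + 1 + 4 = 8

8


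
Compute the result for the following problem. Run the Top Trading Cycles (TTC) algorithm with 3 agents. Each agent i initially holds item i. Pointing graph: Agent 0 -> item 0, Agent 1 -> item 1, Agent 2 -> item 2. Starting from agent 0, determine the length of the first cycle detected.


Step 1: Trace the pointer graph from agent 0: 0 -> 0
Step 2: A cycle is detected when we revisit agent 0
Step 3: The cycle is: 0 -> 0
Step 4: Cycle length = 1

1


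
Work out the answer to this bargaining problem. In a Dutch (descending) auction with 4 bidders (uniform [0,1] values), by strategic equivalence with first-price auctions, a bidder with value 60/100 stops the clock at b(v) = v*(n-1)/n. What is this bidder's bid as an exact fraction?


Step 1: Dutch auctions are strategically equivalent to first-price auctions
Step 2: The equilibrium bid is b(v) = v*(n-1)/n
Step 3: b = 3/5 * 3/4
Step 4: b = 9/20

9/20


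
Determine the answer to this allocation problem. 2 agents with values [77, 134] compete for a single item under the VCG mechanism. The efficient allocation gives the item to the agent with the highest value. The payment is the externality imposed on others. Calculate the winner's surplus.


Step 1: The winner is the agent with the highest value: agent 1 with value 134
Step 2: Values of other agents: [77]
Step 3: VCG payment = max of others' values = 77
Step 4: Surplus = 134 - 77 = 57

57


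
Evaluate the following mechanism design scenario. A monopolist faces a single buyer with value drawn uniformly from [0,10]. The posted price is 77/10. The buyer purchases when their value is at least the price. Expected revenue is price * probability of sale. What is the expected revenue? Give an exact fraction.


Step 1: Posted price r = 77/10, value support [0,10]
Step 2: P(v >= r) = (10 - 77/10)/10 = 23/100
Step 3: Expected revenue = r * P(v >= r) = 77/10 * 23/100
Step 4: Revenue = 1771/1000

1771/1000


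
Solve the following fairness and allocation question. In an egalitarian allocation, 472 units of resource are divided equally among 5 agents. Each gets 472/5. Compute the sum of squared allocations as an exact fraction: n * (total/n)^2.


Step 1: Each agent's share = 472/5
Step 2: Square of each share = (472/5)^2 = 222784/25
Step 3: Sum of squares = 5 * 222784/25 = 222784/5

222784/5


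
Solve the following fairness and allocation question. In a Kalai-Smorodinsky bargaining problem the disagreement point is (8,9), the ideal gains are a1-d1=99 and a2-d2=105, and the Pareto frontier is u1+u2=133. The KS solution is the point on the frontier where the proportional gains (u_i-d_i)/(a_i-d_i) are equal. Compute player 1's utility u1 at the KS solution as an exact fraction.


Step 1: At the KS point, (u1-d1)/r1 = (u2-d2)/r2 = t and u1+u2 = 133
Step 2: u1 = d1 + r1*t and u2 = d2 + r2*t, so (d1 + r1*t) + (d2 + r2*t) = 133
Step 3: t = (133 - 8 - 9)/(99 + 105) = 116/204 = 29/51
Step 4: u1 = d1 + r1*t = 8 + 99 * 29/51 = 1093/17
Step 5: (Check: u2 = d2 + r2*t = 1168/17; u1+u2 = 1093/17 + 1168/17 = 133, on the frontier.)

1093/17


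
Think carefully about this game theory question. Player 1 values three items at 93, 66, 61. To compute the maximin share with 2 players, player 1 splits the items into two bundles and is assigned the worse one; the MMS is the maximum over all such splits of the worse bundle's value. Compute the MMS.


Step 1: Item values = 93, 66, 61
Step 2: Enumerate all 2-bundle partitions and take the smaller bundle:
  Partition 1: {93} vs {66,61} -> bundles 93, 127; min = 93
  Partition 2: {66} vs {93,61} -> bundles 66, 154; min = 66
  Partition 3: {61} vs {93,66} -> bundles 61, 159; min = 61
Step 3: MMS = max(93, 66, 61) = 93

93


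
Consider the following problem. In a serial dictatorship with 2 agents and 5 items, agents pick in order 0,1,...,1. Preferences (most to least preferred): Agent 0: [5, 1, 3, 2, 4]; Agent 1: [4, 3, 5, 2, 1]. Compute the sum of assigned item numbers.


Step 1: Agent 0 picks item 5
Step 2: Agent 1 picks item 4
Step 3: Sum = 5 + 4 = 9

9


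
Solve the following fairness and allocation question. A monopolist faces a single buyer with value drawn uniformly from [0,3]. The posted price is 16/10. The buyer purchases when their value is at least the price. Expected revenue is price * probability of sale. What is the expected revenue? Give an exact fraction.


Step 1: Posted price r = 8/5, value support [0,3]
Step 2: P(v >= r) = (3 - 8/5)/3 = 7/15
Step 3: Expected revenue = r * P(v >= r) = 8/5 * 7/15
Step 4: Revenue = 56/75

56/75


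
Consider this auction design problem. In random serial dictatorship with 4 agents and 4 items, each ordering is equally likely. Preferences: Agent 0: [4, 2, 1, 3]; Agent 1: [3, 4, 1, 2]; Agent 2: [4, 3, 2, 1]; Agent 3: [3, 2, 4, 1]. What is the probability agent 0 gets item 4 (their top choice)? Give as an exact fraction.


Step 1: Agent 0 wants item 4
Step 2: There are 24 possible orderings of agents
Step 3: In 11 orderings, agent 0 gets item 4
Step 4: Probability = 11/24

11/24


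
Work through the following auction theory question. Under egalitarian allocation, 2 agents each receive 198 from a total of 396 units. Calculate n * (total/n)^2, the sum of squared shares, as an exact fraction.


Step 1: Each agent's share = 396/2 = 198
Step 2: Square of each share = (198)^2 = 39204
Step 3: Sum of squares = 2 * 39204 = 78408

78408


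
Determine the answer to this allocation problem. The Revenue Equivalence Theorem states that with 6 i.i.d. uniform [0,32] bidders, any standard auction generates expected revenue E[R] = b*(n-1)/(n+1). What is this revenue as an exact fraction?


Step 1: By Revenue Equivalence, expected revenue = b*(n-1)/(n+1)
Step 2: Substituting n = 6, b = 32
Step 3: Revenue = 32*(6-1)/(6+1) = 32*5/7
Step 4: Revenue = 160/7

160/7


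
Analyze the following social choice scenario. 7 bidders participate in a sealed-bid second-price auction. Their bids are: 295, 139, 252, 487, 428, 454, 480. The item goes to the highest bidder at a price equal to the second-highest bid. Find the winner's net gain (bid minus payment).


Step 1: Sort bids in descending order: 487, 480, 454, 428, 295, 252, 139
Step 2: The winning bid is the highest: 487
Step 3: The payment equals the second-highest bid: 480
Step 4: Surplus = winner's bid - payment = 487 - 480 = 7

7


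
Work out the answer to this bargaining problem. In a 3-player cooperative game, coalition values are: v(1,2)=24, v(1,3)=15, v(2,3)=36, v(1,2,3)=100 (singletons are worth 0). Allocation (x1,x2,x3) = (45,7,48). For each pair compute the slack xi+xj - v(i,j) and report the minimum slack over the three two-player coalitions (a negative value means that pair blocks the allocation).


Step 1: Slack for coalition (1,2): x1+x2 - v12 = 52 - 24 = 28
Step 2: Slack for coalition (1,3): x1+x3 - v13 = 93 - 15 = 78
Step 3: Slack for coalition (2,3): x2+x3 - v23 = 55 - 36 = 19
Step 4: Minimum slack = min(28, 78, 19) = 19, attained by (2,3); no pair can gain by deviating, so the allocation is in the core

19


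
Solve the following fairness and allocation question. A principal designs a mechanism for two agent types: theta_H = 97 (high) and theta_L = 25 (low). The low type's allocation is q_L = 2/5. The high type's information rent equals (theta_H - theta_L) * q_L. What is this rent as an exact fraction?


Step 1: theta_H - theta_L = 97 - 25 = 72
Step 2: Information rent = (theta_H - theta_L) * q_L
Step 3: = 72 * 2/5
Step 4: = 144/5

144/5


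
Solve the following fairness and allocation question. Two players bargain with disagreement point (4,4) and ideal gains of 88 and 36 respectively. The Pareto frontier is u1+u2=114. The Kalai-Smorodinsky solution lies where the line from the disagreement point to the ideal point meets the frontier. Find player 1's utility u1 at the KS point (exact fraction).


Step 1: At the KS point, (u1-d1)/r1 = (u2-d2)/r2 = t and u1+u2 = 114
Step 2: u1 = d1 + r1*t and u2 = d2 + r2*t, so (d1 + r1*t) + (d2 + r2*t) = 114
Step 3: t = (114 - 4 - 4)/(88 + 36) = 106/124 = 53/62
Step 4: u1 = d1 + r1*t = 4 + 88 * 53/62 = 2456/31
Step 5: (Check: u2 = d2 + r2*t = 1078/31; u1+u2 = 2456/31 + 1078/31 = 114, on the frontier.)

2456/31


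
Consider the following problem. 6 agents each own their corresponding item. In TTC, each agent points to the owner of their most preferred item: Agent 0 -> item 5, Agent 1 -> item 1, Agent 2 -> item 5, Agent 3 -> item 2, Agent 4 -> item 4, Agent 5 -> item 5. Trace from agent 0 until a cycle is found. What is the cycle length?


Step 1: Trace the pointer graph from agent 0: 0 -> 5 -> 5
Step 2: A cycle is detected when we revisit agent 5
Step 3: The cycle is: 5 -> 5
Step 4: Cycle length = 1

1


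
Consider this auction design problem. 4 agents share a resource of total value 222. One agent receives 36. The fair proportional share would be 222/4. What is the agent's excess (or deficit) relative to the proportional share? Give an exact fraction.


Step 1: Proportional share = 222/4 = 111/2
Step 2: Agent's actual allocation = 36
Step 3: Excess = 36 - 111/2 = -39/2

-39/2


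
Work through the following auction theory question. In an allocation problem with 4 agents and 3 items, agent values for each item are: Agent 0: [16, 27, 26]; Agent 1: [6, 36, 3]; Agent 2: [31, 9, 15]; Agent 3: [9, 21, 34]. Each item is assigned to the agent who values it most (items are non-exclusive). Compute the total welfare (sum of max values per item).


Step 1: For each item, find the maximum value among all agents.
Step 2: Item 0 -> Agent 2 (value 31)
Step 3: Item 1 -> Agent 1 (value 36)
Step 4: Item 2 -> Agent 3 (value 34)
Step 5: Total welfare = 31 + 36 + 34 = 101

101


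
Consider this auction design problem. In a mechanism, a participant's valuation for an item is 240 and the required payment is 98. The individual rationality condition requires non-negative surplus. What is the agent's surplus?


Step 1: Surplus = value - payment = 240 - 98 = 142
Step 2: IR is satisfied (surplus >= 0)

142


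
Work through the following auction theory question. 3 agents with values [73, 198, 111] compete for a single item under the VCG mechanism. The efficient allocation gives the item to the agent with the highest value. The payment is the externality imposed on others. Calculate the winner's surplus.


Step 1: The winner is the agent with the highest value: agent 1 with value 198
Step 2: Values of other agents: [73, 111]
Step 3: VCG payment = max of others' values = 111
Step 4: Surplus = 198 - 111 = 87

87


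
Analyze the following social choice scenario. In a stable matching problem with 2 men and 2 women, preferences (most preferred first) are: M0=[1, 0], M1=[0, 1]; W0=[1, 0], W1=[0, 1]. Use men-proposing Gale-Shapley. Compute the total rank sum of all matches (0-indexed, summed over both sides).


Step 1: Run Gale-Shapley (men propose, women hold best offer):
  M0 proposes to W1; she accepts
  M1 proposes to W0; she accepts
Step 2: Final matching: W0-M1, W1-M0
Step 3: 0-indexed ranks (man's rank of his match, then woman's): 0 + 0 + 0 + 0
Step 4: Total rank sum = 0

0


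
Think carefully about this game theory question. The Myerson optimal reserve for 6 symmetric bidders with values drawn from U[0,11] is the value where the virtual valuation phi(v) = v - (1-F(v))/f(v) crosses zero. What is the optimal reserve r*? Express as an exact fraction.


Step 1: For U[0,11], F(v) = v/11 and f(v) = 1/11
Step 2: phi(v) = v - (1 - v/11)/(1/11) = v - (11 - v) = 2v - 11
Step 3: Set phi(r*) = 0: 2r* - 11 = 0
Step 4: r* = 11/2 (the number of bidders n = 6 does not enter)

11/2


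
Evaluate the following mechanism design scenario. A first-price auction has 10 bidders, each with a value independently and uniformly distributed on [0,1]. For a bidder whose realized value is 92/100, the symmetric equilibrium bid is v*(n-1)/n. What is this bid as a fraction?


Step 1: The symmetric BNE bidding function is b(v) = v * (n-1) / n
Step 2: Substitute v = 23/25 and n = 10
Step 3: b = 23/25 * 9/10
Step 4: b = 207/250

207/250


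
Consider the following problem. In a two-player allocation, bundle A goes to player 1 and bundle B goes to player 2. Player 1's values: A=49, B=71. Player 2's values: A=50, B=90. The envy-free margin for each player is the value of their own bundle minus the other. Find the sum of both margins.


Step 1: Player 1's margin = v1(A) - v1(B) = 49 - 71 = -22
Step 2: Player 2's margin = v2(B) - v2(A) = 90 - 50 = 40
Step 3: Total margin = -22 + 40 = 18

18


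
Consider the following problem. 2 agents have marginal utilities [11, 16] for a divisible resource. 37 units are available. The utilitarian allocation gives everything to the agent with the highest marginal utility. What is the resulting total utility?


Step 1: The marginal utilities are [11, 16]
Step 2: The highest marginal utility is 16
Step 3: All 37 units go to that agent
Step 4: Total utility = 16 * 37 = 592

592


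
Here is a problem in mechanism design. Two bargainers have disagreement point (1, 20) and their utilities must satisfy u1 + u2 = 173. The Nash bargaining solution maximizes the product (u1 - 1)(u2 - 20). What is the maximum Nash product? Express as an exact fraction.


Step 1: The Nash solution splits surplus symmetrically above the disagreement point
Step 2: u1 = (total + d1 - d2)/2 = (173 + 1 - 20)/2 = 77
Step 3: u2 = (total - d1 + d2)/2 = (173 - 1 + 20)/2 = 96
Step 4: Nash product = (77 - 1) * (96 - 20)
Step 5: = 76 * 76 = 5776

5776


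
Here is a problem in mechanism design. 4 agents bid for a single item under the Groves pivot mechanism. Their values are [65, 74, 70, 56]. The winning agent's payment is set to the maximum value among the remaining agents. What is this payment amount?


Step 1: The efficient winner is agent 1 with value 74
Step 2: Other agents' values: [65, 70, 56]
Step 3: Pivot payment = max(others) = 70
Step 4: The winner pays 70

70


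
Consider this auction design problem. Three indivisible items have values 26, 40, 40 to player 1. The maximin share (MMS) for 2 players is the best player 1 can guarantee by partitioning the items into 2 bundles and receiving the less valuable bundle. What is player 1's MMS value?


Step 1: Item values = 26, 40, 40
Step 2: Enumerate all 2-bundle partitions and take the smaller bundle:
  Partition 1: {26} vs {40,40} -> bundles 26, 80; min = 26
  Partition 2: {40} vs {26,40} -> bundles 40, 66; min = 40
  Partition 3: {40} vs {26,40} -> bundles 40, 66; min = 40
Step 3: MMS = max(26, 40, 40) = 40

40


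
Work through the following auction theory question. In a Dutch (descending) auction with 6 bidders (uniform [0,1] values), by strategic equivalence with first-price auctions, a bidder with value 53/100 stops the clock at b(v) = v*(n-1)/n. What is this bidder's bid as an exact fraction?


Step 1: Dutch auctions are strategically equivalent to first-price auctions
Step 2: The equilibrium bid is b(v) = v*(n-1)/n
Step 3: b = 53/100 * 5/6
Step 4: b = 53/120

53/120


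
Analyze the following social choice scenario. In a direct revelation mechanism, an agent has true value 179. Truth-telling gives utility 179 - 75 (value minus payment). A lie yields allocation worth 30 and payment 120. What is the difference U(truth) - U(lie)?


Step 1: U(truth) = value - payment = 179 - 75 = 104
Step 2: U(lie) = allocation - payment = 30 - 120 = -90
Step 3: IC gap = 104 - (-90) = 194

194


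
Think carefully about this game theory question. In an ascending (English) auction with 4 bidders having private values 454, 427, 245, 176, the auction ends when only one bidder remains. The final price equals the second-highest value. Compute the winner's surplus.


Step 1: Identify the highest value: 454
Step 2: Identify the second-highest value: 427
Step 3: The final price = second-highest value = 427
Step 4: Surplus = 454 - 427 = 27

27


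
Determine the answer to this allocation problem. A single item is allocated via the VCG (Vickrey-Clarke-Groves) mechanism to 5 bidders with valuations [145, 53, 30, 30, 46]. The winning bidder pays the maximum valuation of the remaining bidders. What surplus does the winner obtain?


Step 1: The winner is the agent with the highest value: agent 0 with value 145
Step 2: Values of other agents: [53, 30, 30, 46]
Step 3: VCG payment = max of others' values = 53
Step 4: Surplus = 145 - 53 = 92

92


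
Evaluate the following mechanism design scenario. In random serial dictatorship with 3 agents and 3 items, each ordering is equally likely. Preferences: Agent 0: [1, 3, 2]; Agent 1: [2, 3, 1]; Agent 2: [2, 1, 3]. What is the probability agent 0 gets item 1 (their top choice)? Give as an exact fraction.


Step 1: Agent 0 wants item 1
Step 2: There are 6 possible orderings of agents
Step 3: In 5 orderings, agent 0 gets item 1
Step 4: Probability = 5/6

5/6


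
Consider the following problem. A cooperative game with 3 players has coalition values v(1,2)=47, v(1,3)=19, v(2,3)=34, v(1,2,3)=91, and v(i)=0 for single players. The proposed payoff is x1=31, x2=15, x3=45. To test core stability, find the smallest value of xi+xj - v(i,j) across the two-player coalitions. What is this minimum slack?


Step 1: Slack for coalition (1,2): x1+x2 - v12 = 46 - 47 = -1
Step 2: Slack for coalition (1,3): x1+x3 - v13 = 76 - 19 = 57
Step 3: Slack for coalition (2,3): x2+x3 - v23 = 60 - 34 = 26
Step 4: Minimum slack = min(-1, 57, 26) = -1, attained by (1,2); coalition (1,2) can block (slack < 0), so the allocation is not in the core

-1


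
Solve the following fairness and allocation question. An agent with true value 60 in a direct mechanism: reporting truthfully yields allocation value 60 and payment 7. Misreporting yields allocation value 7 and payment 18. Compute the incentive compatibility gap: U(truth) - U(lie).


Step 1: U(truth) = value - payment = 60 - 7 = 53
Step 2: U(lie) = allocation - payment = 7 - 18 = -11
Step 3: IC gap = 53 - (-11) = 64

64


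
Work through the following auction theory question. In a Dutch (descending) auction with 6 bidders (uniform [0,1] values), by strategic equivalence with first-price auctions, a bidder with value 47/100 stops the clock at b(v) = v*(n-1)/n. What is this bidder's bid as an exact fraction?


Step 1: Dutch auctions are strategically equivalent to first-price auctions
Step 2: The equilibrium bid is b(v) = v*(n-1)/n
Step 3: b = 47/100 * 5/6
Step 4: b = 47/120

47/120


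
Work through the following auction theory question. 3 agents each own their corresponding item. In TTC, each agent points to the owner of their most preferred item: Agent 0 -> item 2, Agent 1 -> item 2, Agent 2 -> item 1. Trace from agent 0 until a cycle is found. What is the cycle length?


Step 1: Trace the pointer graph from agent 0: 0 -> 2 -> 1 -> 2
Step 2: A cycle is detected when we revisit agent 2
Step 3: The cycle is: 2 -> 1 -> 2
Step 4: Cycle length = 2

2


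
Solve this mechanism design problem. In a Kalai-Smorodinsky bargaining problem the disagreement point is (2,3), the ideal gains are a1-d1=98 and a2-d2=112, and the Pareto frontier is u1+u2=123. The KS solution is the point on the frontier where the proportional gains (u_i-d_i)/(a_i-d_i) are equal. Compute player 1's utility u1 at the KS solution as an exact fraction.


Step 1: At the KS point, (u1-d1)/r1 = (u2-d2)/r2 = t and u1+u2 = 123
Step 2: u1 = d1 + r1*t and u2 = d2 + r2*t, so (d1 + r1*t) + (d2 + r2*t) = 123
Step 3: t = (123 - 2 - 3)/(98 + 112) = 118/210 = 59/105
Step 4: u1 = d1 + r1*t = 2 + 98 * 59/105 = 856/15
Step 5: (Check: u2 = d2 + r2*t = 989/15; u1+u2 = 856/15 + 989/15 = 123, on the frontier.)

856/15


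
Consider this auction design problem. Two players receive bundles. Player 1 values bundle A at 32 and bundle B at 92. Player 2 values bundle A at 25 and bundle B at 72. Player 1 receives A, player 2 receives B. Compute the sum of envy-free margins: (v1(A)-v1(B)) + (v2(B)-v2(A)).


Step 1: Player 1's margin = v1(A) - v1(B) = 32 - 92 = -60
Step 2: Player 2's margin = v2(B) - v2(A) = 72 - 25 = 47
Step 3: Total margin = -60 + 47 = -13

-13


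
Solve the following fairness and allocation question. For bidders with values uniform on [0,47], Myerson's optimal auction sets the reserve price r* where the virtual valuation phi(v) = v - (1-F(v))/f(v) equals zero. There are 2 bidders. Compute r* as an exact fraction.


Step 1: For U[0,47], F(v) = v/47 and f(v) = 1/47
Step 2: phi(v) = v - (1 - v/47)/(1/47) = v - (47 - v) = 2v - 47
Step 3: Set phi(r*) = 0: 2r* - 47 = 0
Step 4: r* = 47/2 (the number of bidders n = 2 does not enter)

47/2


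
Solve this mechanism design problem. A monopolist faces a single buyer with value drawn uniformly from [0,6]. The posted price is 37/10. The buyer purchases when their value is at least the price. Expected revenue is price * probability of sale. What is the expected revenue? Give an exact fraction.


Step 1: Posted price r = 37/10, value support [0,6]
Step 2: P(v >= r) = (6 - 37/10)/6 = 23/60
Step 3: Expected revenue = r * P(v >= r) = 37/10 * 23/60
Step 4: Revenue = 851/600

851/600


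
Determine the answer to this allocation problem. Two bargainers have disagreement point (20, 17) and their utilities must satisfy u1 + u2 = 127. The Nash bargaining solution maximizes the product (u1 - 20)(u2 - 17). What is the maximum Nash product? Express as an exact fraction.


Step 1: The Nash solution splits surplus symmetrically above the disagreement point
Step 2: u1 = (total + d1 - d2)/2 = (127 + 20 - 17)/2 = 65
Step 3: u2 = (total - d1 + d2)/2 = (127 - 20 + 17)/2 = 62
Step 4: Nash product = (65 - 20) * (62 - 17)
Step 5: = 45 * 45 = 2025

2025
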